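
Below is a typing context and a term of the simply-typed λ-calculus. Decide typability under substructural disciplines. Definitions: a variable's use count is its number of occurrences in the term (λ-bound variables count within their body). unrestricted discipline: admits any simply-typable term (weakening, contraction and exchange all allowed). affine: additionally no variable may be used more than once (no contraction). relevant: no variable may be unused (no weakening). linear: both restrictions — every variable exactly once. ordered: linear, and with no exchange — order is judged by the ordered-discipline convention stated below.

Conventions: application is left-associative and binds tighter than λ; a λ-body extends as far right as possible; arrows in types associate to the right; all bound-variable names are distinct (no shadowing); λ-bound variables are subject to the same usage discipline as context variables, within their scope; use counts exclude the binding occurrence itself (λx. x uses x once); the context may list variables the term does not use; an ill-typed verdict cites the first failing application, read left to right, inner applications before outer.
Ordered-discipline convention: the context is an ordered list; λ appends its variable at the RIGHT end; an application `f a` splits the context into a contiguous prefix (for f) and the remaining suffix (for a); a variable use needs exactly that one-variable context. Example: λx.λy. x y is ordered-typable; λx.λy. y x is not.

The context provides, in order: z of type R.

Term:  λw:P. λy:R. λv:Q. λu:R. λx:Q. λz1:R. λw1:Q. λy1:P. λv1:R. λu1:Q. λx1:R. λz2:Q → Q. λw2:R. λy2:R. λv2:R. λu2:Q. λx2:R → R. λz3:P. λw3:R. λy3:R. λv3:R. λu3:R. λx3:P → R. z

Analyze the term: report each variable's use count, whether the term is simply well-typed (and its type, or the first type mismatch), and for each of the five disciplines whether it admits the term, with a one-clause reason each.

counts: z ×1, w (bound) ×0, y (bound) ×0, v (bound) ×0, u (bound) ×0, x (bound) ×0, z1 (bound) ×0, w1 (bound) ×0, y1 (bound) ×0, v1 (bound) ×0, u1 (bound) ×0, x1 (bound) ×0, z2 (bound) ×0, w2 (bound) ×0, y2 (bound) ×0, v2 (bound) ×0, u2 (bound) ×0, x2 (bound) ×0, z3 (bound) ×0, w3 (bound) ×0, y3 (bound) ×0, v3 (bound) ×0, u3 (bound) ×0, x3 (bound) ×0
uses in reading order: z
typing: ✓ — P → R → Q → R → Q → R → Q → P → R → Q → R → (Q → Q) → R → R → R → Q → (R → R) → P → R → R → R → R → (P → R) → R
ordered: ✗ — unused: w, y, v, u, x, z1, w1, y1, v1, u1, x1, z2, w2, y2, v2, u2, x2, z3, w3, y3, v3, u3, x3 — weakening required
linear: ✗ — unused: w, y, v, u, x, z1, w1, y1, v1, u1, x1, z2, w2, y2, v2, u2, x2, z3, w3, y3, v3, u3, x3 — weakening required
affine: ✓ — z, w, y, v, u, x, z1, w1, y1, v1, u1, x1, z2, w2, y2, v2, u2, x2, z3, w3, y3, v3, u3, x3: no repeats, contraction unneeded
relevant: ✗ — unused: w, y, v, u, x, z1, w1, y1, v1, u1, x1, z2, w2, y2, v2, u2, x2, z3, w3, y3, v3, u3, x3 — weakening required
unrestricted: ✓ — type-checks (P → R → Q → R → Q → R → Q → P → R → Q → R → (Q → Q) → R → R → R → Q → (R → R) → P → R → R → R → R → (P → R) → R) and nothing is barred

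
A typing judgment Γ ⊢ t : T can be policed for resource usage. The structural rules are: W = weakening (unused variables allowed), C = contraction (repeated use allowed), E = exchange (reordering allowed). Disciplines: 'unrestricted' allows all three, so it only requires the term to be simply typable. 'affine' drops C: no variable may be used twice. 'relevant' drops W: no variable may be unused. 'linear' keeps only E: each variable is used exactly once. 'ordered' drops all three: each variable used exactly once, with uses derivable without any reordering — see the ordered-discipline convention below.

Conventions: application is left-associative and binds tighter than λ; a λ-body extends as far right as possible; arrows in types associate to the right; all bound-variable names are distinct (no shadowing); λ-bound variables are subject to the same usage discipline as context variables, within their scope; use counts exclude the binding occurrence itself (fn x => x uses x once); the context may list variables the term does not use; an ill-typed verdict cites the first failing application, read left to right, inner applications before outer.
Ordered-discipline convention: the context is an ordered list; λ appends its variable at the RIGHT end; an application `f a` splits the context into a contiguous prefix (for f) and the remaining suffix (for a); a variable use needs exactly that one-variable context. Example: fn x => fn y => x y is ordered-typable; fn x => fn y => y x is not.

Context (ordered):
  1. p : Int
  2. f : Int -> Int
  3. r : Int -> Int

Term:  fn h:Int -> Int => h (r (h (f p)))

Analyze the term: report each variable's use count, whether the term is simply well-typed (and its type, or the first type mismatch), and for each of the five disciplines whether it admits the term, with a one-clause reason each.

counts: p ×1; f ×1; r ×1; h (λ-bound) ×2
order of uses: h, r, h, f, p
typing: ✓ — (Int -> Int) -> Int
ordered: ✗, h ×2 used more than once (contraction)
linear: ✗, h ×2 used more than once (contraction)
affine: ✗, h ×2 used more than once (contraction)
relevant: ✓, p, f, r, h: all used, weakening unneeded
unrestricted: ✓, type-checks ((Int -> Int) -> Int) and nothing is barred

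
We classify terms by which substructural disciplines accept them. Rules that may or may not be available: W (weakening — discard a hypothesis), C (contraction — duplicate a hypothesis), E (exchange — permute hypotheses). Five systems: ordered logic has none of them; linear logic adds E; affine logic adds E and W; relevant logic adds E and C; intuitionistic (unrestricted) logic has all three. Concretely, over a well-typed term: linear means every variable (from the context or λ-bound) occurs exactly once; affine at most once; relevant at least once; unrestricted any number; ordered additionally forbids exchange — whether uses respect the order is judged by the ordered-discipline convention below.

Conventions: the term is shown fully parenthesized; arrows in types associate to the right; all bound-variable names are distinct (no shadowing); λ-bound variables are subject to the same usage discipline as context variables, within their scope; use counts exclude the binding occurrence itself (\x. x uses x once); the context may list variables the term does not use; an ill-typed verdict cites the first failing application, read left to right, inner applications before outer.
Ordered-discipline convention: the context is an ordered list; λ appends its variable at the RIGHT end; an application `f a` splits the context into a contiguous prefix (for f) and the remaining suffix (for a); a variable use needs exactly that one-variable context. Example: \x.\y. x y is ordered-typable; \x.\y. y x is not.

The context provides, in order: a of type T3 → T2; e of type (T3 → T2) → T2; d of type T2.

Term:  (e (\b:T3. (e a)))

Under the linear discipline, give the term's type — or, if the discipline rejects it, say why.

not well-typed under linear — uses contraction: e ×2; d, b never used (weakening)
counts: a=1; e=2; d=0; b (bound)=0
order of uses: e, e, a
typing: the term checks, with type T2
summary: ordered ✗ · linear ✗ · affine ✗ · relevant ✗ · unrestricted ✓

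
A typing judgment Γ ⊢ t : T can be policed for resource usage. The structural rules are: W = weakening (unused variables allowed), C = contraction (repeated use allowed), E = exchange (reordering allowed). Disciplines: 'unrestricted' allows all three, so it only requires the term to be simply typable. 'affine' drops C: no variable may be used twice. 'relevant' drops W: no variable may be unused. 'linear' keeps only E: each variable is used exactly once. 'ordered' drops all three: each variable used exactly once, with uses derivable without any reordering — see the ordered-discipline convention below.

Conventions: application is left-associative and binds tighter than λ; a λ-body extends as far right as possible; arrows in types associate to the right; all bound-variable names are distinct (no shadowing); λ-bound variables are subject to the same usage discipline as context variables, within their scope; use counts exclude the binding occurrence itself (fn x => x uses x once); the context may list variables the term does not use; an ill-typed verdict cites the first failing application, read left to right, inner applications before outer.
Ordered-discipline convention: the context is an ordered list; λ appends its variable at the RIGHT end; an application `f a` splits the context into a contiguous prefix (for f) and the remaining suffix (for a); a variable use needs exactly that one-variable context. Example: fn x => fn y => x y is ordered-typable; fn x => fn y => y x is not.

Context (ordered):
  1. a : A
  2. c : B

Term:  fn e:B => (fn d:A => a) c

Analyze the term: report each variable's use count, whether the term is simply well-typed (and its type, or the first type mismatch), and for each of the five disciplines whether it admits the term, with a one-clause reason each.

usage: a=1; c=1; e (λ-bound)=0; d (λ-bound)=0
use order (left to right): a, c
typing: ill-typed: argument of type B where A is required
ordered: ✗, not simply typable
linear: ✗, fails simple typing
affine: ✗, a type mismatch blocks all five
relevant: ✗, the type mismatch rejects it
unrestricted: ✗, not simply typable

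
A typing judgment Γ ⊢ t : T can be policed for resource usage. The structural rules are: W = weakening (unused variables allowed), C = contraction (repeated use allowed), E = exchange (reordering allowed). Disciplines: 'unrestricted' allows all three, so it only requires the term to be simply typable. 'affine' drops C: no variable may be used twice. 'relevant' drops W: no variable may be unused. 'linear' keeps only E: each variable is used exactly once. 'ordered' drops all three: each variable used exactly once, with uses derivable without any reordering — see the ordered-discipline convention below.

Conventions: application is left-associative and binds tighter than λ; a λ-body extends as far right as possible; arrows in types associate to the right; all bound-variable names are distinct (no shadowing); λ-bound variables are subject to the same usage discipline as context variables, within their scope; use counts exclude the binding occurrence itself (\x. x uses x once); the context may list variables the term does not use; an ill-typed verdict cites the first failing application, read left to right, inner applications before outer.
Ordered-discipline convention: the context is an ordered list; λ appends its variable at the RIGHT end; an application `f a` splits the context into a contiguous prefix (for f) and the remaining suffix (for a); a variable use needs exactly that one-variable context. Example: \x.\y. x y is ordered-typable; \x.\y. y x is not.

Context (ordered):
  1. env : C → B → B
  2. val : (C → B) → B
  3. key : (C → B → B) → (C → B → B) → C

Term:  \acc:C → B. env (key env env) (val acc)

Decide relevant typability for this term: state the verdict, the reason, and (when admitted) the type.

yes — at least one use each (env, val, key, acc); term : (C → B) → B
use counts: env ×3, val ×1, key ×1, acc (λ-bound) ×1
order of uses: env, key, env, env, val, acc
typing: ✓ — (C → B) → B
across the five disciplines: ordered ✗ · linear ✗ · affine ✗ · relevant ✓ · unrestricted ✓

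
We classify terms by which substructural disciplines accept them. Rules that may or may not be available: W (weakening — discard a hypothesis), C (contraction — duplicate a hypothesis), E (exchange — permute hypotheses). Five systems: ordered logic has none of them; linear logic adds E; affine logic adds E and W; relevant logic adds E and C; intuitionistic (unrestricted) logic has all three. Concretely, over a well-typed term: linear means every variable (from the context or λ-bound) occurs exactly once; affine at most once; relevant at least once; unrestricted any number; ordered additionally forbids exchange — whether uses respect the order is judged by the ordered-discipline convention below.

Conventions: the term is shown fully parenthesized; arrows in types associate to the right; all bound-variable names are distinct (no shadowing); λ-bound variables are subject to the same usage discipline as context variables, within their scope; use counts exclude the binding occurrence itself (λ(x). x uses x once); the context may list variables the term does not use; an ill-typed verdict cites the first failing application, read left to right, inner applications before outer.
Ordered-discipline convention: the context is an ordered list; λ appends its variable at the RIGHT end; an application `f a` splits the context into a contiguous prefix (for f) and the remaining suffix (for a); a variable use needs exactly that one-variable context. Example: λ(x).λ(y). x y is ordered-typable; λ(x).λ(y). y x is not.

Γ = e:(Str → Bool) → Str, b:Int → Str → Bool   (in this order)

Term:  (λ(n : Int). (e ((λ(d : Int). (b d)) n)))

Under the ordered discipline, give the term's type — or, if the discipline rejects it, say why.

term : Int → Str
counts: e=1, b=1, n (bound)=1, d (bound)=1
use order (left to right): e, b, d, n
typing: well-typed at Int → Str
per-discipline verdicts: ordered ✓ | linear ✓ | affine ✓ | relevant ✓ | unrestricted ✓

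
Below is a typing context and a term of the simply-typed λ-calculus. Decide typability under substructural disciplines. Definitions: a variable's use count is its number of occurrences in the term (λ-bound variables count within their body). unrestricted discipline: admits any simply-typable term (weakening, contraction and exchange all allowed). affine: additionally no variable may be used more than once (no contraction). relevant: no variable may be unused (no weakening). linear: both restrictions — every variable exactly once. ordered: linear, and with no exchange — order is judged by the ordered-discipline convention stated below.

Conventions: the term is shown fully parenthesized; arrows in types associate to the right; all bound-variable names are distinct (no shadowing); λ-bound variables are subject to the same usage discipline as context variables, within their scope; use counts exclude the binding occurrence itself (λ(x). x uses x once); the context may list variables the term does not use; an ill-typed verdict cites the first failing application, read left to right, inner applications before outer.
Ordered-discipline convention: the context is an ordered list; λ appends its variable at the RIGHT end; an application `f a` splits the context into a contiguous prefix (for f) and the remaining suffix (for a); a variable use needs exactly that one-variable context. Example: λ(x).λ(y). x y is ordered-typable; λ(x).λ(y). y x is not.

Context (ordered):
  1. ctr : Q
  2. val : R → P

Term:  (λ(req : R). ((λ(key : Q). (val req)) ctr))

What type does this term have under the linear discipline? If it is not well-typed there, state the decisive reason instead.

not well-typed under linear — needs weakening: key unused
counts: ctr ×1; val ×1; req (bound) ×1; key (bound) ×0
left-to-right use order: val, req, ctr
typing: the term checks, with type R → P
summary: ordered ✗ | linear ✗ | affine ✓ | relevant ✗ | unrestricted ✓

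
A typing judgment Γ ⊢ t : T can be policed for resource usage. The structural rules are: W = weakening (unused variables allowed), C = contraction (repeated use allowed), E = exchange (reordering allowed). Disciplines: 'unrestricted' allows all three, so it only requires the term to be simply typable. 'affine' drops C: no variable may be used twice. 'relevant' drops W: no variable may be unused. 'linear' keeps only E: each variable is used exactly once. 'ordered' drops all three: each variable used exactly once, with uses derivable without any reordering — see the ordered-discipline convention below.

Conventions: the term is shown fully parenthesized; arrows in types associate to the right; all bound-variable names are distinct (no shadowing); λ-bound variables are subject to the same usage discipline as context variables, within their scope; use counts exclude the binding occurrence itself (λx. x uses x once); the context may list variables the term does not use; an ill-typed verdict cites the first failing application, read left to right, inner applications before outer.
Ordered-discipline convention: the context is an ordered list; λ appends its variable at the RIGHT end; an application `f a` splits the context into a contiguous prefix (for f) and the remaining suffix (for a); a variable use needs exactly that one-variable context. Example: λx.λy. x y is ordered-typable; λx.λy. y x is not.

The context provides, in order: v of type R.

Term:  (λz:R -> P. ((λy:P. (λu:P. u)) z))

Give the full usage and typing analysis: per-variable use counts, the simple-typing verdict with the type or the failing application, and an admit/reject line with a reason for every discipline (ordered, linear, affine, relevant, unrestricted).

counts: v ×0, z (bound) ×1, y (bound) ×0, u (bound) ×1
uses in reading order: u, z
typing: ill-typed: argument of type R -> P where P is required
ordered: ✗ — the type mismatch rejects it
linear: ✗ — not simply typable
affine: ✗ — fails simple typing
relevant: ✗ — a type mismatch blocks all five
unrestricted: ✗ — the type mismatch rejects it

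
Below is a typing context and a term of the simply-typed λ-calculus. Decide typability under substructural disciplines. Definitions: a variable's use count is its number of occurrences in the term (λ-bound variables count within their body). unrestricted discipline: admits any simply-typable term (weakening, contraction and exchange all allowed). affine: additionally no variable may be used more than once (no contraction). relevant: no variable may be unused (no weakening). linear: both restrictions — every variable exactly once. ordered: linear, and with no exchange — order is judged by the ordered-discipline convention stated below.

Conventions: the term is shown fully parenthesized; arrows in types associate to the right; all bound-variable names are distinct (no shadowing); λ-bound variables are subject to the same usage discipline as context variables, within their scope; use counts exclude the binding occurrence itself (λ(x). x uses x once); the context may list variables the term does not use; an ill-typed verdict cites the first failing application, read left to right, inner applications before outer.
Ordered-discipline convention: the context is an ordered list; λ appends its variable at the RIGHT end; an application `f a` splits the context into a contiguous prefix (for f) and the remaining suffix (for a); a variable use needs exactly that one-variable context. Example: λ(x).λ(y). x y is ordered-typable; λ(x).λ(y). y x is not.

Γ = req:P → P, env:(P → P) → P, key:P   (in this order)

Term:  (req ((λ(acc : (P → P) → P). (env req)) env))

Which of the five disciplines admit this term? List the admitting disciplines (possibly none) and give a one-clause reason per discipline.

admitted in: unrestricted
counts: req ×2; env ×2; key ×0; acc (bound) ×0
order of uses: req, env, req, env
typing: well-typed — term : P
ordered ✗ (req ×2, env ×2 used more than once (contraction); unused: key, acc — weakening required)
linear ✗ (req ×2, env ×2 used more than once (contraction); unused: key, acc — weakening required)
affine ✗ (req ×2, env ×2 used more than once (contraction))
relevant ✗ (unused: key, acc — weakening required)
unrestricted ✓ (typability at P is all that's needed)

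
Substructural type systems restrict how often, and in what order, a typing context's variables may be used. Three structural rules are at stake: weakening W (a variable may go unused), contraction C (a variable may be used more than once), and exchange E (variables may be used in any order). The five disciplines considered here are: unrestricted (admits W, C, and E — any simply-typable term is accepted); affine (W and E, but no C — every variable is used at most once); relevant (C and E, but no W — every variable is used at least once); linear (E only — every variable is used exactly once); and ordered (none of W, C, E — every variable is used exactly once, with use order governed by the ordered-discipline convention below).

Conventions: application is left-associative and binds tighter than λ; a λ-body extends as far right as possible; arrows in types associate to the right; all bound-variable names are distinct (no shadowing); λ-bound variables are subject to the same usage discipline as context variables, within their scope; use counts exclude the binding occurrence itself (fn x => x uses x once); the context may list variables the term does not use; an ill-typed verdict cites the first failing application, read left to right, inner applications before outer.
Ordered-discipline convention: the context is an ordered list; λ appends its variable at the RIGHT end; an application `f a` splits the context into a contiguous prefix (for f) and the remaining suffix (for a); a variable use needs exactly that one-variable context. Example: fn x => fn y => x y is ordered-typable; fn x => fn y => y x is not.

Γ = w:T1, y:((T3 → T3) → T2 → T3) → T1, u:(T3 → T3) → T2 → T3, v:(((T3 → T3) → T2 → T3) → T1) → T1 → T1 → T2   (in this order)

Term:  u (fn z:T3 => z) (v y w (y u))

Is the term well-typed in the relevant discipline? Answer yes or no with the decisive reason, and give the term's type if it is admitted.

yes — at least one use each (w, y, u, v, z); term : T3
use counts: w=1, y=2, u=2, v=1, z (bound)=1
order of uses: u, z, v, y, w, y, u
typing: the term checks, with type T3
per-discipline verdicts: ordered ✗, linear ✗, affine ✗, relevant ✓, unrestricted ✓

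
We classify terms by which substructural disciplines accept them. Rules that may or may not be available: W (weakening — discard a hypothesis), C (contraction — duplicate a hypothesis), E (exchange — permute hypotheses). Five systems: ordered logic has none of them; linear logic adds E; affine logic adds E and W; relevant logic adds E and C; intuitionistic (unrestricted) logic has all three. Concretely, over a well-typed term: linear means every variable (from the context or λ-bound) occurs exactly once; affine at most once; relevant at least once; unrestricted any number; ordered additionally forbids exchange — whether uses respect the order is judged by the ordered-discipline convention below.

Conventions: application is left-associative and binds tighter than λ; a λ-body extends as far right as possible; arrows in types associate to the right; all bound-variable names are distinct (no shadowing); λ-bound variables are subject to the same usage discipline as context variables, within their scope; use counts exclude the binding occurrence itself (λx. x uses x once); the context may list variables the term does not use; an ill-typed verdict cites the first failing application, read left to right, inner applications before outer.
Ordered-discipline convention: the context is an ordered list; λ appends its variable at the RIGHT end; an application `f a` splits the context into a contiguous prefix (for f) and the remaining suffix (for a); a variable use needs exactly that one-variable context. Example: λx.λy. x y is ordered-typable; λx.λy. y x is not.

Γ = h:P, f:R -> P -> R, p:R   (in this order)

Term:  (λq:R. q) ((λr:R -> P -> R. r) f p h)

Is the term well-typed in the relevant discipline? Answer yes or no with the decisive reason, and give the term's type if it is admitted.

yes — none of h, f, p, q, r goes unused; term : R
counts: h: 1; f: 1; p: 1; q (λ-bound): 1; r (λ-bound): 1
left-to-right use order: q, r, f, p, h
typing: the term checks, with type R
summary: ordered ✗ · linear ✓ · affine ✓ · relevant ✓ · unrestricted ✓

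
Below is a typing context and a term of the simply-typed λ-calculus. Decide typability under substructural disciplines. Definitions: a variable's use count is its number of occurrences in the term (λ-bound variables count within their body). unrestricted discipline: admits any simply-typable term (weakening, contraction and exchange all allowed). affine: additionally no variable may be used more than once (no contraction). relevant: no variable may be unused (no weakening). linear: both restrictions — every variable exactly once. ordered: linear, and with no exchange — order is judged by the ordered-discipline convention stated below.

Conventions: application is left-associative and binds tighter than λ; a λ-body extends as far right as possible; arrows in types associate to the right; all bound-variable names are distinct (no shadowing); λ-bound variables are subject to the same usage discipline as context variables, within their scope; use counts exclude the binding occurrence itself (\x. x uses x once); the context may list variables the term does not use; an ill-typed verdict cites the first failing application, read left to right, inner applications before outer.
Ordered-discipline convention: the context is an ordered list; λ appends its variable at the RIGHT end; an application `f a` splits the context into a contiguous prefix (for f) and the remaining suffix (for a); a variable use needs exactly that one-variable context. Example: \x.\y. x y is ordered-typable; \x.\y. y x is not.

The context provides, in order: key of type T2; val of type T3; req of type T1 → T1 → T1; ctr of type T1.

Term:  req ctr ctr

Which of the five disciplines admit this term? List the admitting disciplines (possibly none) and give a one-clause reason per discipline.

admitting disciplines: unrestricted
usage: key=0, val=0, req=1, ctr=2
uses in reading order: req, ctr, ctr
typing: well-typed at T1
ordered: ✗ — needs contraction — ctr ×2; unused: key, val — weakening required
linear: ✗ — needs contraction — ctr ×2; unused: key, val — weakening required
affine: ✗ — needs contraction — ctr ×2
relevant: ✗ — unused: key, val — weakening required
unrestricted: ✓ — simply typable at T1; W, C, E all held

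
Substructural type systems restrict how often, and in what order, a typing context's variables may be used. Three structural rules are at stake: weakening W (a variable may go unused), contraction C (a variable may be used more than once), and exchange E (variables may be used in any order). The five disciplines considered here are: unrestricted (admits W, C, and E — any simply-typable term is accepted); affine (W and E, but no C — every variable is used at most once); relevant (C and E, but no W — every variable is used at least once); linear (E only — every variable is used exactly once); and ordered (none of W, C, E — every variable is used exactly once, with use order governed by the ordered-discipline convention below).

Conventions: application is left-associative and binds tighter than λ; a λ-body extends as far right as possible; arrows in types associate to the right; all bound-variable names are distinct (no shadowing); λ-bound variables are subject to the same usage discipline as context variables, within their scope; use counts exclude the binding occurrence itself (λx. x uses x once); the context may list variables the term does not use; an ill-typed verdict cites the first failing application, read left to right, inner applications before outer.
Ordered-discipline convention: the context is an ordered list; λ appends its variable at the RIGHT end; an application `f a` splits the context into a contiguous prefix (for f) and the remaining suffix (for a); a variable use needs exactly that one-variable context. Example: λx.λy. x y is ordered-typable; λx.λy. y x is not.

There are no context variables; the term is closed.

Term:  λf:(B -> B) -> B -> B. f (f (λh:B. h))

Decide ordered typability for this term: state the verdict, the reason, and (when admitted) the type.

no — uses contraction: f ×2
variable uses: f (bound): 2, h (bound): 1
use order (left to right): f, f, h
typing: the term checks, with type ((B -> B) -> B -> B) -> B -> B
all disciplines: ordered ✗ · linear ✗ · affine ✗ · relevant ✓ · unrestricted ✓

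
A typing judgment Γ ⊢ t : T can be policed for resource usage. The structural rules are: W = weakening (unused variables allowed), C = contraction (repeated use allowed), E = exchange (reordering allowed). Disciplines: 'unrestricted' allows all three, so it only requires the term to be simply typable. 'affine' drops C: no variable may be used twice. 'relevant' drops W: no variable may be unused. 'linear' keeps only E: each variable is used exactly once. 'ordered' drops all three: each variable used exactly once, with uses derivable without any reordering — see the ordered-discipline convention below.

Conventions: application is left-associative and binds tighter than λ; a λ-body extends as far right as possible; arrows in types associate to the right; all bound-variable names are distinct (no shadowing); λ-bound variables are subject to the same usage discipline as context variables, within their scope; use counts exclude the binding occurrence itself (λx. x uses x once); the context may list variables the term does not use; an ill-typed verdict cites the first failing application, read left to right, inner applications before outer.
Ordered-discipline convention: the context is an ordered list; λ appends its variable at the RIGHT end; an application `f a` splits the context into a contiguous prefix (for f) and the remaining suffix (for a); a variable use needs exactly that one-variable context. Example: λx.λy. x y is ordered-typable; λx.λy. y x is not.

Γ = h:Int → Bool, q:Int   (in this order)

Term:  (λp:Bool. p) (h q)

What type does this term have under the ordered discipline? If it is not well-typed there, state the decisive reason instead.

term : Bool
use counts: h: 1×, q: 1×, p (bound): 1×
order of uses: p, h, q
typing: well-typed — term : Bool
summary: ordered ✓; linear ✓; affine ✓; relevant ✓; unrestricted ✓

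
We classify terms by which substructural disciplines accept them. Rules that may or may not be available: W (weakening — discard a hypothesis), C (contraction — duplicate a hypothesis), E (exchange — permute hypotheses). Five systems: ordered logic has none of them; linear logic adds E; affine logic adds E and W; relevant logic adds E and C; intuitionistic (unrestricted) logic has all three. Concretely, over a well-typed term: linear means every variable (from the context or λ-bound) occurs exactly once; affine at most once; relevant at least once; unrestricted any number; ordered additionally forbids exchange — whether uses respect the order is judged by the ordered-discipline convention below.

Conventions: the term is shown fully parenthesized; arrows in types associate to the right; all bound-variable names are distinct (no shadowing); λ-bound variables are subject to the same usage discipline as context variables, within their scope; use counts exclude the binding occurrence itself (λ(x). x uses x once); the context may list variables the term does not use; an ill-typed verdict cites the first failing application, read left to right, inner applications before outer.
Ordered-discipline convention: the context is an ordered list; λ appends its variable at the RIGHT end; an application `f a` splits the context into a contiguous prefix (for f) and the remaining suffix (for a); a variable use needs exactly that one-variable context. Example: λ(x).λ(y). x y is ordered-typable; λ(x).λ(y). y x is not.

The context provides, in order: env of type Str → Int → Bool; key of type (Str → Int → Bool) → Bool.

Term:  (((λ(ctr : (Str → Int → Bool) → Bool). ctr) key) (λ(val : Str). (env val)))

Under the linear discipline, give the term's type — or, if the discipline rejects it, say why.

term : Bool
usage: env ×1, key ×1, ctr (bound) ×1, val (bound) ×1
left-to-right use order: ctr, key, env, val
typing: well-typed at Bool
all disciplines: ordered ✗, linear ✓, affine ✓, relevant ✓, unrestricted ✓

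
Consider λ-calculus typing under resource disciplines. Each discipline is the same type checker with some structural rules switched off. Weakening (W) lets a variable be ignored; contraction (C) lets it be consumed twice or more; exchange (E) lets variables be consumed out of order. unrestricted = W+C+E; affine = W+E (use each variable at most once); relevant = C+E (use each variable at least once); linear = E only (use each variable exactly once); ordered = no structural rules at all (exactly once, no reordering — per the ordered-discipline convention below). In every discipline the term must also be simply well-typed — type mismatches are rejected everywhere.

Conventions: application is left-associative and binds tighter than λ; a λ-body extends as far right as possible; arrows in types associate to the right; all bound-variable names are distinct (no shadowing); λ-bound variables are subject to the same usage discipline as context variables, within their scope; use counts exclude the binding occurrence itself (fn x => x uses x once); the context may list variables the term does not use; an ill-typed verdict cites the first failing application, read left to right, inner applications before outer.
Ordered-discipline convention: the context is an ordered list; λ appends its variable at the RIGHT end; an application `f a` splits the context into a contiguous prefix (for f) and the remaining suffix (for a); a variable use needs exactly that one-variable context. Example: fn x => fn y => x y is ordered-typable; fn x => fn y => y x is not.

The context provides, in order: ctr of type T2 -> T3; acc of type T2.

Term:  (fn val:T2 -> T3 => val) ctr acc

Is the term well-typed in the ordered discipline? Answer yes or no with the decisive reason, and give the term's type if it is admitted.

yes — ctr, acc, val once each; derivable with no W/C/E; term : T3
usage: ctr: 1×; acc: 1×; val (λ-bound): 1×
use order (left to right): val, ctr, acc
typing: well-typed at T3
across the five disciplines: ordered ✓ | linear ✓ | affine ✓ | relevant ✓ | unrestricted ✓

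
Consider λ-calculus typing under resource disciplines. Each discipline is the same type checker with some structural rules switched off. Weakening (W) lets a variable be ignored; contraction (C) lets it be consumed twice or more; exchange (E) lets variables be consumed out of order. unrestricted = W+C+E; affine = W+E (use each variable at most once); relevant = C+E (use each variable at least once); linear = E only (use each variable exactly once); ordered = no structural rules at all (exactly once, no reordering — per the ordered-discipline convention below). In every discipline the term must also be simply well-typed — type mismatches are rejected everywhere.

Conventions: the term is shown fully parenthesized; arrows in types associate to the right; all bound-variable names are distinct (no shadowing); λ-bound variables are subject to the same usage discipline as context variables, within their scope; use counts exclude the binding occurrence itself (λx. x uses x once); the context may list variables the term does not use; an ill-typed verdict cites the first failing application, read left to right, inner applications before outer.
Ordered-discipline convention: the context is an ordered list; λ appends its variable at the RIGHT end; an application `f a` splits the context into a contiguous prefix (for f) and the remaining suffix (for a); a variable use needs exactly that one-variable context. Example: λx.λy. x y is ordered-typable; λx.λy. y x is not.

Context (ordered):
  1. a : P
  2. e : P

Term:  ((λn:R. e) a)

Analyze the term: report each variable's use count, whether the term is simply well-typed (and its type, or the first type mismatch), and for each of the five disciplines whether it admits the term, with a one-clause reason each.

use counts: a: 1×; e: 1×; n (λ-bound): 0×
uses in reading order: e, a
typing: ill-typed: argument of type P where R is required
ordered: ✗, the type mismatch rejects it
linear: ✗, not simply typable
affine: ✗, fails simple typing
relevant: ✗, a type mismatch blocks all five
unrestricted: ✗, the type mismatch rejects it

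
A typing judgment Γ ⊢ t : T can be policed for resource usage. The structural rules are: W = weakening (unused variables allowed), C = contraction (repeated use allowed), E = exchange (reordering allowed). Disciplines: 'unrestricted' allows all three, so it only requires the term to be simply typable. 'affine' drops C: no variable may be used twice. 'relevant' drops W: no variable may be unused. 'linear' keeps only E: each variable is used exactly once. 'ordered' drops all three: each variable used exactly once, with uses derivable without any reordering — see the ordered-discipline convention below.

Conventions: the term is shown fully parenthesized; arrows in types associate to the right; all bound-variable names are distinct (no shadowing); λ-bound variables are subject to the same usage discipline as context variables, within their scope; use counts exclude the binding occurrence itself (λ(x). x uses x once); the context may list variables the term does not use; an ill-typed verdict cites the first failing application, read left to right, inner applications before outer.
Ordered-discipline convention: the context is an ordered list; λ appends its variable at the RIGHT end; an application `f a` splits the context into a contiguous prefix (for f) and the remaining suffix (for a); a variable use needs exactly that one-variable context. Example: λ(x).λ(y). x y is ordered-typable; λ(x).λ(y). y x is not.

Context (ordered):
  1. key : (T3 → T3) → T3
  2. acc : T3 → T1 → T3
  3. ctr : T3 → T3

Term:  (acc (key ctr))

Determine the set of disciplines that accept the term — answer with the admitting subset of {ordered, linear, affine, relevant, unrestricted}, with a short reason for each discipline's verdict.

admitted by: linear, affine, relevant, unrestricted
use counts: key: 1×, acc: 1×, ctr: 1×
uses in reading order: acc, key, ctr
typing: the term checks, with type T1 → T3
ordered: ✗, no contiguous prefix/suffix split fits acc, key, ctr
linear: ✓, exactly-once usage across key, acc, ctr
affine: ✓, key, acc, ctr: no repeats, contraction unneeded
relevant: ✓, key, acc, ctr: all used, weakening unneeded
unrestricted: ✓, typability at T1 → T3 is all that's needed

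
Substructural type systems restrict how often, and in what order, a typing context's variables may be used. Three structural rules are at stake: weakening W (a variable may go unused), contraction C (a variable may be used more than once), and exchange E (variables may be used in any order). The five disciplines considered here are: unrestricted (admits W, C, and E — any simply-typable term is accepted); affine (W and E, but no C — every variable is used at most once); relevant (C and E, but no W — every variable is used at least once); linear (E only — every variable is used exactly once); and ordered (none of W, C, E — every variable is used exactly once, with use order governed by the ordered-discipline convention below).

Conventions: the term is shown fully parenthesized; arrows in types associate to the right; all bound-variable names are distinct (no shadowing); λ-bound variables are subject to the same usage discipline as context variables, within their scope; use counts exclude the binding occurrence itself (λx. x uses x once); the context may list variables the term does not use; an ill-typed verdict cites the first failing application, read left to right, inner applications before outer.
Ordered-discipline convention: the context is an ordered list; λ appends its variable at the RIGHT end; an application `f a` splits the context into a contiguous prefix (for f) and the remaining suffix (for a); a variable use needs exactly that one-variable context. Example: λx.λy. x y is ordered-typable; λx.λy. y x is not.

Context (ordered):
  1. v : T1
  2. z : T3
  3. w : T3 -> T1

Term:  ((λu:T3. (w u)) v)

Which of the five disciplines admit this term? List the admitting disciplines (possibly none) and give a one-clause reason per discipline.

admitted in: none
usage: v ×1, z ×0, w ×1, u [bound] ×1
left-to-right use order: w, u, v
typing: ill-typed: argument of type T1 where T3 is required
ordered: ✗ — the type mismatch rejects it
linear: ✗ — not simply typable
affine: ✗ — fails simple typing
relevant: ✗ — a type mismatch blocks all five
unrestricted: ✗ — the type mismatch rejects it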